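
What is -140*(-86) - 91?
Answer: 11949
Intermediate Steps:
-140*(-86) - 91 = 12040 - 91 = 11949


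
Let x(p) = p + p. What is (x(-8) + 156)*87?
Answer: 12180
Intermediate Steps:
x(p) = 2*p
(x(-8) + 156)*87 = (2*(-8) + 156)*87 = (-16 + 156)*87 = 140*87 = 12180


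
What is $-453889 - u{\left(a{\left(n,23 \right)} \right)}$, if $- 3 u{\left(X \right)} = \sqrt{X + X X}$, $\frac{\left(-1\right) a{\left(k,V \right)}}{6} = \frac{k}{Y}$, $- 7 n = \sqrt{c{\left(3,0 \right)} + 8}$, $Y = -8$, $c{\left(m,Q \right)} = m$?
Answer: $-453889 + \frac{i \sqrt[4]{11} \sqrt{84 - 9 \sqrt{11}}}{84} \approx -4.5389 \cdot 10^{5} + 0.15954 i$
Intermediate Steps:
$n = - \frac{\sqrt{11}}{7}$ ($n = - \frac{\sqrt{3 + 8}}{7} = - \frac{\sqrt{11}}{7} \approx -0.4738$)
$a{\left(k,V \right)} = \frac{3 k}{4}$ ($a{\left(k,V \right)} = - 6 \frac{k}{-8} = - 6 k \left(- \frac{1}{8}\right) = - 6 \left(- \frac{k}{8}\right) = \frac{3 k}{4}$)
$u{\left(X \right)} = - \frac{\sqrt{X + X^{2}}}{3}$ ($u{\left(X \right)} = - \frac{\sqrt{X + X X}}{3} = - \frac{\sqrt{X + X^{2}}}{3}$)
$-453889 - u{\left(a{\left(n,23 \right)} \right)} = -453889 - - \frac{\sqrt{\frac{3 \left(- \frac{\sqrt{11}}{7}\right)}{4} \left(1 + \frac{3 \left(- \frac{\sqrt{11}}{7}\right)}{4}\right)}}{3} = -453889 - - \frac{\sqrt{- \frac{3 \sqrt{11}}{28} \left(1 - \frac{3 \sqrt{11}}{28}\right)}}{3} = -453889 - - \frac{\sqrt{- \frac{3 \sqrt{11} \left(1 - \frac{3 \sqrt{11}}{28}\right)}{28}}}{3} = -453889 - - \frac{\frac{1}{14} i \sqrt[4]{11} \sqrt{21} \sqrt{1 - \frac{3 \sqrt{11}}{28}}}{3} = -453889 - - \frac{i \sqrt[4]{11} \sqrt{21} \sqrt{1 - \frac{3 \sqrt{11}}{28}}}{42} = -453889 + \frac{i \sqrt[4]{11} \sqrt{21} \sqrt{1 - \frac{3 \sqrt{11}}{28}}}{42}$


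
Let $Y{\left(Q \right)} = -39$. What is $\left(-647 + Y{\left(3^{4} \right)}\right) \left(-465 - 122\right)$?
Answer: $402682$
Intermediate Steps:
$\left(-647 + Y{\left(3^{4} \right)}\right) \left(-465 - 122\right) = \left(-647 - 39\right) \left(-465 - 122\right) = - 686 \left(-465 - 122\right) = \left(-686\right) \left(-587\right) = 402682$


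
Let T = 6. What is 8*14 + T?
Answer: 118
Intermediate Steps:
8*14 + T = 8*14 + 6 = 112 + 6 = 118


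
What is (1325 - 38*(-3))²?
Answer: 2070721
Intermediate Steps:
(1325 - 38*(-3))² = (1325 + 114)² = 1439² = 2070721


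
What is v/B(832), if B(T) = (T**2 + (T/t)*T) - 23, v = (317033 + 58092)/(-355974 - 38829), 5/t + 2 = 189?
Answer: -1875625/52472040077079 ≈ -3.5745e-8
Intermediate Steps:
t = 5/187 (t = 5/(-2 + 189) = 5/187 ≈ 0.026738)
v = -375125/394803 (v = 375125/(-394803) = 375125*(-1/394803) = -375125/394803 ≈ -0.95016)
B(T) = -23 + 192*T**2/5 (B(T) = (T**2 + (T/(5/187))*T) - 23 = (T**2 + (T*(187/5))*T) - 23 = (T**2 + (187*T/5)*T) - 23 = (T**2 + 187*T**2/5) - 23 = 192*T**2/5 - 23 = -23 + 192*T**2/5)
v/B(832) = -375125/(394803*(-23 + (192/5)*832**2)) = -375125/(394803*(-23 + (192/5)*692224)) = -375125/(394803*(-23 + 132907008/5)) = -375125/(394803*132906893/5) = -375125/394803*5/132906893 = -1875625/52472040077079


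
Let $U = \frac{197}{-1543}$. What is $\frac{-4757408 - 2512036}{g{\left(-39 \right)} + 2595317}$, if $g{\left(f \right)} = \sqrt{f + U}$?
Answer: $- \frac{9703675796384388}{3464379773334967} + \frac{2423148 i \sqrt{93157082}}{3464379773334967} \approx -2.801 + 6.7509 \cdot 10^{-6} i$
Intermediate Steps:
$U = - \frac{197}{1543}$ ($U = 197 \left(- \frac{1}{1543}\right) = - \frac{197}{1543} \approx -0.12767$)
$g{\left(f \right)} = \sqrt{- \frac{197}{1543} + f}$ ($g{\left(f \right)} = \sqrt{f - \frac{197}{1543}} = \sqrt{- \frac{197}{1543} + f}$)
$\frac{-4757408 - 2512036}{g{\left(-39 \right)} + 2595317} = \frac{-4757408 - 2512036}{\frac{\sqrt{-303971 + 2380849 \left(-39\right)}}{1543} + 2595317} = - \frac{7269444}{\frac{\sqrt{-303971 - 92853111}}{1543} + 2595317} = - \frac{7269444}{\frac{\sqrt{-93157082}}{1543} + 2595317} = - \frac{7269444}{\frac{i \sqrt{93157082}}{1543} + 2595317} = - \frac{7269444}{2595317 + \frac{i \sqrt{93157082}}{1543}}$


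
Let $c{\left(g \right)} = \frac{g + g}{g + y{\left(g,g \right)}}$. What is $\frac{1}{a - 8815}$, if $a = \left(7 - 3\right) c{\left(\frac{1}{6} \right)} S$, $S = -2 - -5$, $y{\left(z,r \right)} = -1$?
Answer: $- \frac{5}{44099} \approx -0.00011338$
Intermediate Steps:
$S = 3$ ($S = -2 + 5 = 3$)
$c{\left(g \right)} = \frac{2 g}{-1 + g}$ ($c{\left(g \right)} = \frac{g + g}{g - 1} = \frac{2 g}{-1 + g}$)
$a = - \frac{24}{5}$ ($a = \left(7 - 3\right) \frac{2}{6 \left(-1 + \frac{1}{6}\right)} 3 = \left(7 - 3\right) 2 \cdot \frac{1}{6} \frac{1}{-1 + \frac{1}{6}} \cdot 3 = 4 \cdot 2 \cdot \frac{1}{6} \frac{1}{- \frac{5}{6}} \cdot 3 = 4 \cdot 2 \cdot \frac{1}{6} \left(- \frac{6}{5}\right) 3 = 4 \left(- \frac{2}{5}\right) 3 = \left(- \frac{8}{5}\right) 3 = - \frac{24}{5} \approx -4.8$)
$\frac{1}{a - 8815} = \frac{1}{- \frac{24}{5} - 8815} = \frac{1}{- \frac{44099}{5}} = - \frac{5}{44099}$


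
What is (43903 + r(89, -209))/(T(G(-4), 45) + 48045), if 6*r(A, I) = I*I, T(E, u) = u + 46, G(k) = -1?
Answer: 307099/288816 ≈ 1.0633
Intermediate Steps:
T(E, u) = 46 + u
r(A, I) = I²/6 (r(A, I) = (I*I)/6 = I²/6)
(43903 + r(89, -209))/(T(G(-4), 45) + 48045) = (43903 + (⅙)*(-209)²)/((46 + 45) + 48045) = (43903 + (⅙)*43681)/(91 + 48045) = (43903 + 43681/6)/48136 = (307099/6)*(1/48136) = 307099/288816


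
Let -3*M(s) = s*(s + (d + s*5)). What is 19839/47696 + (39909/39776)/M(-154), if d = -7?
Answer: 642801227619/1545470784704 ≈ 0.41593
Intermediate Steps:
M(s) = -s*(-7 + 6*s)/3 (M(s) = -s*(s + (-7 + s*5))/3 = -s*(s + (-7 + 5*s))/3 = -s*(-7 + 6*s)/3)
19839/47696 + (39909/39776)/M(-154) = 19839/47696 + (39909/39776)/(((1/3)*(-154)*(7 - 6*(-154)))) = 19839*(1/47696) + (39909*(1/39776))/(((1/3)*(-154)*(7 + 924))) = 19839/47696 + 39909/(39776*(((1/3)*(-154)*931))) = 19839/47696 + 39909/(39776*(-143374/3)) = 19839/47696 + (39909/39776)*(-3/143374) = 19839/47696 - 119727/5702844224 = 642801227619/1545470784704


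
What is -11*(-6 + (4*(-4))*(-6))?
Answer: -990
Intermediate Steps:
-11*(-6 + (4*(-4))*(-6)) = -11*(-6 - 16*(-6)) = -11*(-6 + 96) = -11*90 = -990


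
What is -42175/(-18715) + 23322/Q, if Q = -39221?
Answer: 18733453/11292631 ≈ 1.6589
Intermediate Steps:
-42175/(-18715) + 23322/Q = -42175/(-18715) + 23322/(-39221) = -42175*(-1/18715) + 23322*(-1/39221) = 8435/3743 - 1794/3017 = 18733453/11292631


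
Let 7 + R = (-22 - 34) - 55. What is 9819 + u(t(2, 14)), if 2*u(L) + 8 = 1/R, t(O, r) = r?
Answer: 2316339/236 ≈ 9815.0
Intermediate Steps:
R = -118 (R = -7 + ((-22 - 34) - 55) = -7 + (-56 - 55) = -7 - 111 = -118)
u(L) = -945/236 (u(L) = -4 + (½)/(-118) = -4 + (½)*(-1/118) = -4 - 1/236 = -945/236)
9819 + u(t(2, 14)) = 9819 - 945/236 = 2316339/236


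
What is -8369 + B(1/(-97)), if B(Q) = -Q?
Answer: -811792/97 ≈ -8369.0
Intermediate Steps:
-8369 + B(1/(-97)) = -8369 - 1/(-97) = -8369 - 1*(-1/97) = -8369 + 1/97 = -811792/97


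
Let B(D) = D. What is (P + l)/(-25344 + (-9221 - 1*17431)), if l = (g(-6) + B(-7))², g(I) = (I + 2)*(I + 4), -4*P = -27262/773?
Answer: -5059/26795272 ≈ -0.00018880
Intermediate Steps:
P = 13631/1546 (P = -(-13631)/(2*773) = -¼*(-27262/773) = 13631/1546 ≈ 8.8169)
g(I) = (2 + I)*(4 + I)
l = 1 (l = ((8 + (-6)² + 6*(-6)) - 7)² = ((8 + 36 - 36) - 7)² = (8 - 7)² = 1² = 1)
(P + l)/(-25344 + (-9221 - 1*17431)) = (13631/1546 + 1)/(-25344 + (-9221 - 1*17431)) = 15177/(1546*(-25344 + (-9221 - 17431))) = 15177/(1546*(-25344 - 26652)) = (15177/1546)/(-51996) = (15177/1546)*(-1/51996) = -5059/26795272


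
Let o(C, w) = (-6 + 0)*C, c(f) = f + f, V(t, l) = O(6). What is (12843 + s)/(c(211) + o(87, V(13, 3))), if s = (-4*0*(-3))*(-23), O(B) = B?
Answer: -12843/100 ≈ -128.43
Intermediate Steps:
V(t, l) = 6
s = 0 (s = (0*(-3))*(-23) = 0*(-23) = 0)
c(f) = 2*f
o(C, w) = -6*C
(12843 + s)/(c(211) + o(87, V(13, 3))) = (12843 + 0)/(2*211 - 6*87) = 12843/(422 - 522) = 12843/(-100) = 12843*(-1/100) = -12843/100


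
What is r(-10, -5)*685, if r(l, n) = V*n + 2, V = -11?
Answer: 39045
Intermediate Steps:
r(l, n) = 2 - 11*n (r(l, n) = -11*n + 2 = 2 - 11*n)
r(-10, -5)*685 = (2 - 11*(-5))*685 = (2 + 55)*685 = 57*685 = 39045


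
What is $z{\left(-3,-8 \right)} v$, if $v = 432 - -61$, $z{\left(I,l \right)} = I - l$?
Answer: $2465$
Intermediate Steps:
$v = 493$ ($v = 432 + 61 = 493$)
$z{\left(-3,-8 \right)} v = \left(-3 - -8\right) 493 = \left(-3 + 8\right) 493 = 5 \cdot 493 = 2465$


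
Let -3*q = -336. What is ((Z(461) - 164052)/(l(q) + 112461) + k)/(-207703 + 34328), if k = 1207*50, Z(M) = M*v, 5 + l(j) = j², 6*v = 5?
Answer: -45261517993/130031250000 ≈ -0.34808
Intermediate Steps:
v = ⅚ (v = (⅙)*5 = ⅚ ≈ 0.83333)
q = 112 (q = -⅓*(-336) = 112)
l(j) = -5 + j²
Z(M) = 5*M/6 (Z(M) = M*(⅚) = 5*M/6)
k = 60350
((Z(461) - 164052)/(l(q) + 112461) + k)/(-207703 + 34328) = (((⅚)*461 - 164052)/((-5 + 112²) + 112461) + 60350)/(-207703 + 34328) = ((2305/6 - 164052)/((-5 + 12544) + 112461) + 60350)/(-173375) = (-982007/(6*(12539 + 112461)) + 60350)*(-1/173375) = (-982007/6/125000 + 60350)*(-1/173375) = (-982007/6*1/125000 + 60350)*(-1/173375) = (-982007/750000 + 60350)*(-1/173375) = (45261517993/750000)*(-1/173375) = -45261517993/130031250000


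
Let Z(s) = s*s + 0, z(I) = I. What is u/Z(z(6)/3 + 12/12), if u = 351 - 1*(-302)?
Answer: 653/9 ≈ 72.556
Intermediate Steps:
u = 653 (u = 351 + 302 = 653)
Z(s) = s² (Z(s) = s² + 0 = s²)
u/Z(z(6)/3 + 12/12) = 653/((6/3 + 12/12)²) = 653/((6*(⅓) + 12*(1/12))²) = 653/((2 + 1)²) = 653/(3²) = 653/9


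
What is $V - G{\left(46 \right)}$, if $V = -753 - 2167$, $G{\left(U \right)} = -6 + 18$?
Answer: $-2932$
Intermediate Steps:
$G{\left(U \right)} = 12$
$V = -2920$ ($V = -753 - 2167 = -2920$)
$V - G{\left(46 \right)} = -2920 - 12 = -2932$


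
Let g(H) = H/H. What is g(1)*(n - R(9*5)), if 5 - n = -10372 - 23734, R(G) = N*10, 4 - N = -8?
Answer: 33991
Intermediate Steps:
N = 12 (N = 4 - 1*(-8) = 4 + 8 = 12)
R(G) = 120 (R(G) = 12*10 = 120)
g(H) = 1
n = 34111 (n = 5 - (-10372 - 23734) = 5 - 1*(-34106) = 5 + 34106 = 34111)
g(1)*(n - R(9*5)) = 1*(34111 - 1*120) = 1*(34111 - 120) = 1*33991 = 33991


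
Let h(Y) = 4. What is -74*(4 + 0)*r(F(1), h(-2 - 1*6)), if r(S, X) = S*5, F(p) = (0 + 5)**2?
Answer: -37000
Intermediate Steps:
F(p) = 25 (F(p) = 5**2 = 25)
r(S, X) = 5*S
-74*(4 + 0)*r(F(1), h(-2 - 1*6)) = -74*(4 + 0)*5*25 = -296*125 = -74*500 = -37000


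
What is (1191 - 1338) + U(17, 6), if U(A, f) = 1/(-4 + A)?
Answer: -1910/13 ≈ -146.92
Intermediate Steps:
(1191 - 1338) + U(17, 6) = (1191 - 1338) + 1/(-4 + 17) = -147 + 1/13 = -1910/13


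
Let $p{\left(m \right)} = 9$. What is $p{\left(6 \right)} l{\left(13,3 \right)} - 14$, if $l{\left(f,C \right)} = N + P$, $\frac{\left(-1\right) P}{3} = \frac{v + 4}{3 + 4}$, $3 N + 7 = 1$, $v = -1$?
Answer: $- \frac{305}{7} \approx -43.571$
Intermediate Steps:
$N = -2$ ($N = - \frac{7}{3} + \frac{1}{3} \cdot 1 = - \frac{7}{3} + \frac{1}{3} = -2$)
$P = - \frac{9}{7}$ ($P = - 3 \frac{-1 + 4}{3 + 4} = - 3 \cdot \frac{3}{7} = - 3 \cdot 3 \cdot \frac{1}{7} = \left(-3\right) \frac{3}{7} = - \frac{9}{7} \approx -1.2857$)
$l{\left(f,C \right)} = - \frac{23}{7}$ ($l{\left(f,C \right)} = -2 - \frac{9}{7} = - \frac{23}{7}$)
$p{\left(6 \right)} l{\left(13,3 \right)} - 14 = 9 \left(- \frac{23}{7}\right) - 14 = - \frac{207}{7} - 14 = - \frac{305}{7}$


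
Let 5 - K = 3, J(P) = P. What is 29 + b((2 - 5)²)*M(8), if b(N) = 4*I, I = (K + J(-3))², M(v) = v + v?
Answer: 93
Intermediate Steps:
K = 2 (K = 5 - 1*3 = 5 - 3 = 2)
M(v) = 2*v
I = 1 (I = (2 - 3)² = (-1)² = 1)
b(N) = 4 (b(N) = 4*1 = 4)
29 + b((2 - 5)²)*M(8) = 29 + 4*(2*8) = 29 + 4*16 = 29 + 64 = 93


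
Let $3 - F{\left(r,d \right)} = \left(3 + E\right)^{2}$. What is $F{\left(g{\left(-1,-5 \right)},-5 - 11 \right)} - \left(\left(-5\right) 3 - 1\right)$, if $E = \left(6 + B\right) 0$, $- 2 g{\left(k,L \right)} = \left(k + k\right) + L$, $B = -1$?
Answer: $10$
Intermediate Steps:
$g{\left(k,L \right)} = - k - \frac{L}{2}$ ($g{\left(k,L \right)} = - \frac{\left(k + k\right) + L}{2} = - \frac{2 k + L}{2} = - \frac{L + 2 k}{2} = - k - \frac{L}{2}$)
$E = 0$ ($E = \left(6 - 1\right) 0 = 5 \cdot 0 = 0$)
$F{\left(r,d \right)} = -6$ ($F{\left(r,d \right)} = 3 - \left(3 + 0\right)^{2} = 3 - 3^{2} = 3 - 9 = -6$)
$F{\left(g{\left(-1,-5 \right)},-5 - 11 \right)} - \left(\left(-5\right) 3 - 1\right) = -6 - \left(\left(-5\right) 3 - 1\right) = -6 - \left(-15 - 1\right) = -6 - -16 = -6 + 16 = 10$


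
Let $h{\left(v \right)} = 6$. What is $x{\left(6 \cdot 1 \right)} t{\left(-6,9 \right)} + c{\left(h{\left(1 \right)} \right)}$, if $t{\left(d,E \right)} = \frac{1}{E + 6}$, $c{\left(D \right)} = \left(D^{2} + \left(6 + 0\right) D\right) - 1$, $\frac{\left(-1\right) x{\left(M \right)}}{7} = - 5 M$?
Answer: $85$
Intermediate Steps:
$x{\left(M \right)} = 35 M$ ($x{\left(M \right)} = - 7 \left(- 5 M\right) = 35 M$)
$c{\left(D \right)} = -1 + D^{2} + 6 D$ ($c{\left(D \right)} = \left(D^{2} + 6 D\right) - 1 = -1 + D^{2} + 6 D$)
$t{\left(d,E \right)} = \frac{1}{6 + E}$
$x{\left(6 \cdot 1 \right)} t{\left(-6,9 \right)} + c{\left(h{\left(1 \right)} \right)} = \frac{35 \cdot 6 \cdot 1}{6 + 9} + \left(-1 + 6^{2} + 6 \cdot 6\right) = \frac{35 \cdot 6}{15} + \left(-1 + 36 + 36\right) = 210 \cdot \frac{1}{15} + 71 = 14 + 71 = 85$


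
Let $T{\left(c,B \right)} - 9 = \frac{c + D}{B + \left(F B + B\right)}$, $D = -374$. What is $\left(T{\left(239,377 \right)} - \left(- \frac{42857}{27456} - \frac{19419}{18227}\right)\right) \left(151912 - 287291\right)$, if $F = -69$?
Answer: $- \frac{139195813168131157}{88395992256} \approx -1.5747 \cdot 10^{6}$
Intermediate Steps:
$T{\left(c,B \right)} = 9 - \frac{-374 + c}{67 B}$ ($T{\left(c,B \right)} = 9 + \frac{c - 374}{B + \left(- 69 B + B\right)} = 9 + \frac{-374 + c}{B - 68 B} = 9 + \frac{-374 + c}{\left(-67\right) B} = 9 + \left(-374 + c\right) \left(- \frac{1}{67 B}\right) = 9 - \frac{-374 + c}{67 B}$)
$\left(T{\left(239,377 \right)} - \left(- \frac{42857}{27456} - \frac{19419}{18227}\right)\right) \left(151912 - 287291\right) = \left(\frac{374 - 239 + 603 \cdot 377}{67 \cdot 377} - \left(- \frac{42857}{27456} - \frac{19419}{18227}\right)\right) \left(151912 - 287291\right) = \left(\frac{1}{67} \cdot \frac{1}{377} \left(374 - 239 + 227331\right) - - \frac{119483873}{45494592}\right) \left(-135379\right) = \left(\frac{1}{67} \cdot \frac{1}{377} \cdot 227466 + \left(\frac{42857}{27456} + \frac{19419}{18227}\right)\right) \left(-135379\right) = \left(\frac{227466}{25259} + \frac{119483873}{45494592}\right) \left(-135379\right) = \frac{1028193539383}{88395992256} \left(-135379\right) = - \frac{139195813168131157}{88395992256}$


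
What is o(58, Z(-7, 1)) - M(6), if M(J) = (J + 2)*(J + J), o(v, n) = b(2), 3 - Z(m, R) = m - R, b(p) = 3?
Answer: -93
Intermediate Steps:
Z(m, R) = 3 + R - m (Z(m, R) = 3 - (m - R) = 3 + (R - m) = 3 + R - m)
o(v, n) = 3
M(J) = 2*J*(2 + J) (M(J) = (2 + J)*(2*J) = 2*J*(2 + J))
o(58, Z(-7, 1)) - M(6) = 3 - 2*6*(2 + 6) = 3 - 2*6*8 = 3 - 1*96 = 3 - 96 = -93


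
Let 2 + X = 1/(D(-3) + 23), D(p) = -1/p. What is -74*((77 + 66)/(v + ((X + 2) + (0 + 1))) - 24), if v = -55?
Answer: 7448692/3777 ≈ 1972.1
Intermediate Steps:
X = -137/70 (X = -2 + 1/(-1/(-3) + 23) = -2 + 1/(-1*(-⅓) + 23) = -2 + 1/(⅓ + 23) = -2 + 1/(70/3) = -2 + 3/70 = -137/70 ≈ -1.9571)
-74*((77 + 66)/(v + ((X + 2) + (0 + 1))) - 24) = -74*((77 + 66)/(-55 + ((-137/70 + 2) + (0 + 1))) - 24) = -74*(143/(-55 + (3/70 + 1)) - 24) = -74*(143/(-55 + 73/70) - 24) = -74*(143/(-3777/70) - 24) = -74*(143*(-70/3777) - 24) = -74*(-10010/3777 - 24) = -74*(-100658/3777) = 7448692/3777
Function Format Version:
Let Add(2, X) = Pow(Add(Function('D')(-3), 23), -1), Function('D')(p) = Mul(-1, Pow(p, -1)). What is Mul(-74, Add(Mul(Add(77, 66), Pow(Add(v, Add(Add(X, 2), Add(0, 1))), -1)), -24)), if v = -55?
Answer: Rational(7448692, 3777) ≈ 1972.1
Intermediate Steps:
X = Rational(-137, 70) (X = Add(-2, Pow(Add(Mul(-1, Pow(-3, -1)), 23), -1)) = Add(-2, Pow(Add(Mul(-1, Rational(-1, 3)), 23), -1)) = Add(-2, Pow(Add(Rational(1, 3), 23), -1)) = Add(-2, Pow(Rational(70, 3), -1)) = Add(-2, Rational(3, 70)) = Rational(-137, 70) ≈ -1.9571)
Mul(-74, Add(Mul(Add(77, 66), Pow(Add(v, Add(Add(X, 2), Add(0, 1))), -1)), -24)) = Mul(-74, Add(Mul(Add(77, 66), Pow(Add(-55, Add(Add(Rational(-137, 70), 2), Add(0, 1))), -1)), -24)) = Mul(-74, Add(Mul(143, Pow(Add(-55, Add(Rational(3, 70), 1)), -1)), -24)) = Mul(-74, Add(Mul(143, Pow(Add(-55, Rational(73, 70)), -1)), -24)) = Mul(-74, Add(Mul(143, Pow(Rational(-3777, 70), -1)), -24)) = Mul(-74, Add(Mul(143, Rational(-70, 3777)), -24)) = Mul(-74, Add(Rational(-10010, 3777), -24)) = Mul(-74, Rational(-100658, 3777)) = Rational(7448692, 3777)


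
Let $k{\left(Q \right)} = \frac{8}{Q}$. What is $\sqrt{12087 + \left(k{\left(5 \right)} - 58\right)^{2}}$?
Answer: $\frac{3 \sqrt{42411}}{5} \approx 123.56$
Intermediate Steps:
$\sqrt{12087 + \left(k{\left(5 \right)} - 58\right)^{2}} = \sqrt{12087 + \left(\frac{8}{5} - 58\right)^{2}} = \sqrt{12087 + \left(- \frac{282}{5}\right)^{2}} = \sqrt{12087 + \frac{79524}{25}} = \sqrt{\frac{381699}{25}} = \frac{3 \sqrt{42411}}{5}$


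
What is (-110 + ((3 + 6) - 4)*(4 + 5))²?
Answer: 4225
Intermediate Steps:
(-110 + ((3 + 6) - 4)*(4 + 5))² = (-110 + (9 - 4)*9)² = (-110 + 5*9)² = (-110 + 45)² = (-65)² = 4225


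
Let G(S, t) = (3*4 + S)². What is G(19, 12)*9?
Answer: 8649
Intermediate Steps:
G(S, t) = (12 + S)²
G(19, 12)*9 = (12 + 19)²*9 = 31²*9 = 961*9 = 8649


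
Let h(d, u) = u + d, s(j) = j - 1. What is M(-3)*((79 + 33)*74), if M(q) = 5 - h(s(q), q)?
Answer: 99456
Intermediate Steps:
s(j) = -1 + j
h(d, u) = d + u
M(q) = 6 - 2*q (M(q) = 5 - ((-1 + q) + q) = 5 - (-1 + 2*q) = 5 + (1 - 2*q) = 6 - 2*q)
M(-3)*((79 + 33)*74) = (6 - 2*(-3))*((79 + 33)*74) = (6 + 6)*(112*74) = 12*8288 = 99456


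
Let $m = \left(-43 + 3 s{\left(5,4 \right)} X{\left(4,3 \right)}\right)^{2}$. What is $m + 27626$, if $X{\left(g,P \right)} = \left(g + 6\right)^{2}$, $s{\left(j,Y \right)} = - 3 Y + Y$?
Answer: $5995875$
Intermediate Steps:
$s{\left(j,Y \right)} = - 2 Y$
$X{\left(g,P \right)} = \left(6 + g\right)^{2}$
$m = 5968249$ ($m = \left(-43 + 3 \left(\left(-2\right) 4\right) \left(6 + 4\right)^{2}\right)^{2} = \left(-43 + 3 \left(-8\right) 10^{2}\right)^{2} = \left(-43 - 2400\right)^{2} = \left(-2443\right)^{2} = 5968249$)
$m + 27626 = 5968249 + 27626 = 5995875$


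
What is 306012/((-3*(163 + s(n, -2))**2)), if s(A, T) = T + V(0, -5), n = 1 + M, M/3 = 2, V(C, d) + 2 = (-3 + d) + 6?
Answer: -102004/24649 ≈ -4.1383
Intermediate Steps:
V(C, d) = 1 + d (V(C, d) = -2 + ((-3 + d) + 6) = -2 + (3 + d) = 1 + d)
M = 6 (M = 3*2 = 6)
n = 7 (n = 1 + 6 = 7)
s(A, T) = -4 + T (s(A, T) = T + (1 - 5) = T - 4 = -4 + T)
306012/((-3*(163 + s(n, -2))**2)) = 306012/((-3*(163 + (-4 - 2))**2)) = 306012/((-3*(163 - 6)**2)) = 306012/((-3*157**2)) = 306012/((-3*24649)) = 306012/(-73947) = 306012*(-1/73947) = -102004/24649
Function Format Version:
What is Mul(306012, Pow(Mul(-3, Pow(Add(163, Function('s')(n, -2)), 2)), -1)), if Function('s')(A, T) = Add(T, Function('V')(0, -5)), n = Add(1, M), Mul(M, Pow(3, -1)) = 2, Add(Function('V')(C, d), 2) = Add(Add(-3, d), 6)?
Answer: Rational(-102004, 24649) ≈ -4.1383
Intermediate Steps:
Function('V')(C, d) = Add(1, d) (Function('V')(C, d) = Add(-2, Add(Add(-3, d), 6)) = Add(-2, Add(3, d)) = Add(1, d))
M = 6 (M = Mul(3, 2) = 6)
n = 7 (n = Add(1, 6) = 7)
Function('s')(A, T) = Add(-4, T) (Function('s')(A, T) = Add(T, Add(1, -5)) = Add(T, -4) = Add(-4, T))
Mul(306012, Pow(Mul(-3, Pow(Add(163, Function('s')(n, -2)), 2)), -1)) = Mul(306012, Pow(Mul(-3, Pow(Add(163, Add(-4, -2)), 2)), -1)) = Mul(306012, Pow(Mul(-3, Pow(Add(163, -6), 2)), -1)) = Mul(306012, Pow(Mul(-3, Pow(157, 2)), -1)) = Mul(306012, Pow(Mul(-3, 24649), -1)) = Mul(306012, Pow(-73947, -1)) = Mul(306012, Rational(-1, 73947)) = Rational(-102004, 24649)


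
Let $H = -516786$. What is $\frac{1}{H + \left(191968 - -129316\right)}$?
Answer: $- \frac{1}{195502} \approx -5.115 \cdot 10^{-6}$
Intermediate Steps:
$\frac{1}{H + \left(191968 - -129316\right)} = \frac{1}{-516786 + \left(191968 - -129316\right)} = \frac{1}{-516786 + \left(191968 + 129316\right)} = \frac{1}{-516786 + 321284} = \frac{1}{-195502} = - \frac{1}{195502}$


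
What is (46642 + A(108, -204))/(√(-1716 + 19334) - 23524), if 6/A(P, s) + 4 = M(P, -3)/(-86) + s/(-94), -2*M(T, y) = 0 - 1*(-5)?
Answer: -7985446336580/4027637732803 - 339459545*√17618/4027637732803 ≈ -1.9938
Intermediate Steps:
M(T, y) = -5/2 (M(T, y) = -(0 - 1*(-5))/2 = -(0 + 5)/2 = -½*5 = -5/2)
A(P, s) = 6/(-683/172 - s/94) (A(P, s) = 6/(-4 + (-5/2/(-86) + s/(-94))) = 6/(-4 + (-5/2*(-1/86) + s*(-1/94))) = 6/(-4 + (5/172 - s/94)) = 6/(-683/172 - s/94))
(46642 + A(108, -204))/(√(-1716 + 19334) - 23524) = (46642 - 48504/(32101 + 86*(-204)))/(√(-1716 + 19334) - 23524) = (46642 - 48504/(32101 - 17544))/(√17618 - 23524) = (46642 - 48504/14557)/(-23524 + √17618) = 678919090/(14557*(-23524 + √17618))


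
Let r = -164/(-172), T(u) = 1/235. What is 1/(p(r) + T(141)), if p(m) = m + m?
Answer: 10105/19313 ≈ 0.52322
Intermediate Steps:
T(u) = 1/235
r = 41/43 (r = -164*(-1/172) = 41/43 ≈ 0.95349)
p(m) = 2*m
1/(p(r) + T(141)) = 1/(2*(41/43) + 1/235) = 1/(82/43 + 1/235) = 1/(19313/10105) = 10105/19313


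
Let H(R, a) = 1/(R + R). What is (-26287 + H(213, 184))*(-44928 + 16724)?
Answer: 157917876622/213 ≈ 7.4140e+8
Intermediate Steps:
H(R, a) = 1/(2*R)
(-26287 + H(213, 184))*(-44928 + 16724) = (-26287 + (1/2)/213)*(-44928 + 16724) = (-26287 + (1/2)*(1/213))*(-28204) = (-26287 + 1/426)*(-28204) = -11198261/426*(-28204) = 157917876622/213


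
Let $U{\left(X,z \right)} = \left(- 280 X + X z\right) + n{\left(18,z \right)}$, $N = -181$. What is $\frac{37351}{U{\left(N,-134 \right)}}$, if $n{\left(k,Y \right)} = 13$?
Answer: $\frac{37351}{74947} \approx 0.49837$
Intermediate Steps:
$U{\left(X,z \right)} = 13 - 280 X + X z$ ($U{\left(X,z \right)} = \left(- 280 X + X z\right) + 13 = 13 - 280 X + X z$)
$\frac{37351}{U{\left(N,-134 \right)}} = \frac{37351}{13 - -50680 - -24254} = \frac{37351}{13 + 50680 + 24254} = \frac{37351}{74947}$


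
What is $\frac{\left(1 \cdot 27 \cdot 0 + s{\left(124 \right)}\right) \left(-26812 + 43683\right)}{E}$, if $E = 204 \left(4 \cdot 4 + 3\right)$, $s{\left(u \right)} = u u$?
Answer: $\frac{64852124}{969} \approx 66927.0$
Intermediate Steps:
$s{\left(u \right)} = u^{2}$
$E = 3876$ ($E = 204 \left(16 + 3\right) = 204 \cdot 19 = 3876$)
$\frac{\left(1 \cdot 27 \cdot 0 + s{\left(124 \right)}\right) \left(-26812 + 43683\right)}{E} = \frac{\left(1 \cdot 27 \cdot 0 + 124^{2}\right) \left(-26812 + 43683\right)}{3876} = \left(27 \cdot 0 + 15376\right) 16871 \cdot \frac{1}{3876} = \left(0 + 15376\right) 16871 \cdot \frac{1}{3876} = 15376 \cdot 16871 \cdot \frac{1}{3876} = 259408496 \cdot \frac{1}{3876} = \frac{64852124}{969}$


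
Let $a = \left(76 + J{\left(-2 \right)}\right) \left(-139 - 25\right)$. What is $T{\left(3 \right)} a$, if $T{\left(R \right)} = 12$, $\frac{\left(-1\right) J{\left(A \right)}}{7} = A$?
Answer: $-177120$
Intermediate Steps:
$J{\left(A \right)} = - 7 A$
$a = -14760$ ($a = \left(76 - -14\right) \left(-139 - 25\right) = \left(76 + 14\right) \left(-139 - 25\right) = 90 \left(-139 - 25\right) = 90 \left(-164\right) = -14760$)
$T{\left(3 \right)} a = 12 \left(-14760\right) = -177120$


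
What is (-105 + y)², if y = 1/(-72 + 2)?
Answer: 54037201/4900 ≈ 11028.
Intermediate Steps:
y = -1/70 (y = 1/(-70) = -1/70 ≈ -0.014286)
(-105 + y)² = (-105 - 1/70)² = (-7351/70)² = 54037201/4900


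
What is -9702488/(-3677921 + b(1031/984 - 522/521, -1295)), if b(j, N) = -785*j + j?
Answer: 621764538504/235694514737 ≈ 2.6380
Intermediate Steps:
b(j, N) = -784*j
-9702488/(-3677921 + b(1031/984 - 522/521, -1295)) = -9702488/(-3677921 - 784*(1031/984 - 522/521)) = -9702488/(-3677921 - 784*23503/512664) = -9702488/(-3677921 - 2303294/64083) = -9702488/(-235694514737/64083) = -9702488*(-64083/235694514737) = 621764538504/235694514737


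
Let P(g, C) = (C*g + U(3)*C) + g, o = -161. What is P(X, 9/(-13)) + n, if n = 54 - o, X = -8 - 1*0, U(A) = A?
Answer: 2736/13 ≈ 210.46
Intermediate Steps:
X = -8 (X = -8 + 0 = -8)
P(g, C) = g + 3*C + C*g (P(g, C) = (C*g + 3*C) + g = (3*C + C*g) + g = g + 3*C + C*g)
n = 215 (n = 54 - 1*(-161) = 54 + 161 = 215)
P(X, 9/(-13)) + n = (-8 + 3*(9/(-13)) + (9/(-13))*(-8)) + 215 = (-8 + 3*(9*(-1/13)) + (9*(-1/13))*(-8)) + 215 = (-8 + 3*(-9/13) - 9/13*(-8)) + 215 = (-8 - 27/13 + 72/13) + 215 = -59/13 + 215 = 2736/13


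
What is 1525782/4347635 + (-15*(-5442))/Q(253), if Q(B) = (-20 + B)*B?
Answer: 444840768168/256288735615 ≈ 1.7357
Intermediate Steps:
Q(B) = B*(-20 + B)
1525782/4347635 + (-15*(-5442))/Q(253) = 1525782/4347635 + (-15*(-5442))/((253*(-20 + 253))) = 1525782*(1/4347635) + 81630/((253*233)) = 1525782/4347635 + 81630/58949 = 444840768168/256288735615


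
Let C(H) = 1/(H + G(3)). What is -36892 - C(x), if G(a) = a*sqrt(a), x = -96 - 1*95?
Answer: -1344860777/36454 + 3*sqrt(3)/36454 ≈ -36892.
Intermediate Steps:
x = -191 (x = -96 - 95 = -191)
G(a) = a**(3/2)
C(H) = 1/(H + 3*sqrt(3)) (C(H) = 1/(H + 3**(3/2)) = 1/(H + 3*sqrt(3)))
-36892 - C(x) = -36892 - 1/(-191 + 3*sqrt(3))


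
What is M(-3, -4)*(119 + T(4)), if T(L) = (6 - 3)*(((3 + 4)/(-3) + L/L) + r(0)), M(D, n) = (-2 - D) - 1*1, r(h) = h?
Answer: 0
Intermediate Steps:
M(D, n) = -3 - D (M(D, n) = (-2 - D) - 1 = -3 - D)
T(L) = -4 (T(L) = (6 - 3)*(((3 + 4)/(-3) + L/L) + 0) = 3*((7*(-⅓) + 1) + 0) = 3*((-7/3 + 1) + 0) = 3*(-4/3 + 0) = 3*(-4/3) = -4)
M(-3, -4)*(119 + T(4)) = (-3 - 1*(-3))*(119 - 4) = (-3 + 3)*115 = 0*115 = 0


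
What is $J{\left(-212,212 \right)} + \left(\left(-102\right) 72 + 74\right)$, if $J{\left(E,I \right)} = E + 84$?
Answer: $-7398$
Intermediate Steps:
$J{\left(E,I \right)} = 84 + E$
$J{\left(-212,212 \right)} + \left(\left(-102\right) 72 + 74\right) = \left(84 - 212\right) + \left(\left(-102\right) 72 + 74\right) = -128 + \left(-7344 + 74\right) = -128 - 7270 = -7398$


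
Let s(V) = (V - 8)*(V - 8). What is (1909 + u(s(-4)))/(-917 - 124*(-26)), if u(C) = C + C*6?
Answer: 2917/2307 ≈ 1.2644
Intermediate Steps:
s(V) = (-8 + V)² (s(V) = (-8 + V)*(-8 + V) = (-8 + V)²)
u(C) = 7*C (u(C) = C + 6*C = 7*C)
(1909 + u(s(-4)))/(-917 - 124*(-26)) = (1909 + 7*(-8 - 4)²)/(-917 - 124*(-26)) = (1909 + 7*(-12)²)/(-917 + 3224) = (1909 + 7*144)/2307 = (1909 + 1008)*(1/2307) = 2917*(1/2307) = 2917/2307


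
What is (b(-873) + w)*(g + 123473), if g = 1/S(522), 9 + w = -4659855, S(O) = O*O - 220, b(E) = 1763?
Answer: -156592559224974173/272264 ≈ -5.7515e+11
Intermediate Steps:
S(O) = -220 + O² (S(O) = O² - 220 = -220 + O²)
w = -4659864 (w = -9 - 4659855 = -4659864)
g = 1/272264 (g = 1/(-220 + 522²) = 1/(-220 + 272484) = 1/272264 ≈ 3.6729e-6)
(b(-873) + w)*(g + 123473) = (1763 - 4659864)*(1/272264 + 123473) = -4658101*33617252873/272264 = -156592559224974173/272264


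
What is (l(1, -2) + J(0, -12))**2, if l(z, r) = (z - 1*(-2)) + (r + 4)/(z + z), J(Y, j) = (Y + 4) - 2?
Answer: 36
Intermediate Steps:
J(Y, j) = 2 + Y (J(Y, j) = (4 + Y) - 2 = 2 + Y)
l(z, r) = 2 + z + (4 + r)/(2*z) (l(z, r) = (z + 2) + (4 + r)/((2*z)) = (2 + z) + (4 + r)*(1/(2*z)) = (2 + z) + (4 + r)/(2*z) = 2 + z + (4 + r)/(2*z))
(l(1, -2) + J(0, -12))**2 = ((2 + (1/2)*(-2) + 1*(2 + 1))/1 + (2 + 0))**2 = (1*(2 - 1 + 1*3) + 2)**2 = (1*(2 - 1 + 3) + 2)**2 = (1*4 + 2)**2 = (4 + 2)**2 = 6**2 = 36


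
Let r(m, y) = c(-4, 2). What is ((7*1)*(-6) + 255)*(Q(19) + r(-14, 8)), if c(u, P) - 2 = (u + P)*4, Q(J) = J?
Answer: 2769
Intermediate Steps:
c(u, P) = 2 + 4*P + 4*u (c(u, P) = 2 + (u + P)*4 = 2 + (P + u)*4 = 2 + (4*P + 4*u) = 2 + 4*P + 4*u)
r(m, y) = -6 (r(m, y) = 2 + 4*2 + 4*(-4) = 2 + 8 - 16 = -6)
((7*1)*(-6) + 255)*(Q(19) + r(-14, 8)) = ((7*1)*(-6) + 255)*(19 - 6) = (7*(-6) + 255)*13 = (-42 + 255)*13 = 213*13 = 2769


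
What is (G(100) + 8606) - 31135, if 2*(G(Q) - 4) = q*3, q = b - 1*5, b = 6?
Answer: -45047/2 ≈ -22524.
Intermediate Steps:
q = 1 (q = 6 - 1*5 = 6 - 5 = 1)
G(Q) = 11/2 (G(Q) = 4 + (1*3)/2 = 4 + (½)*3 = 4 + 3/2 = 11/2)
(G(100) + 8606) - 31135 = (11/2 + 8606) - 31135 = 17223/2 - 31135 = -45047/2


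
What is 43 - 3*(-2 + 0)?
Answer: 49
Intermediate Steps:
43 - 3*(-2 + 0) = 43 - 3*(-2) = 43 + 6 = 49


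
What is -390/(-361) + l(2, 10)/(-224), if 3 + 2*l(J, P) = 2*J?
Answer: 174359/161728 ≈ 1.0781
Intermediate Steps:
l(J, P) = -3/2 + J (l(J, P) = -3/2 + (2*J)/2 = -3/2 + J)
-390/(-361) + l(2, 10)/(-224) = -390/(-361) + (-3/2 + 2)/(-224) = -390*(-1/361) + (½)*(-1/224) = 390/361 - 1/448 = 174359/161728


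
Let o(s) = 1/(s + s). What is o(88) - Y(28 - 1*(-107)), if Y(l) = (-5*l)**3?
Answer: 54128250001/176 ≈ 3.0755e+8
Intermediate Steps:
o(s) = 1/(2*s)
Y(l) = -125*l**3
o(88) - Y(28 - 1*(-107)) = (1/2)/88 - (-125)*(28 - 1*(-107))**3 = (1/2)*(1/88) - (-125)*(28 + 107)**3 = 1/176 - (-125)*135**3 = 1/176 - (-125)*2460375 = 1/176 - 1*(-307546875) = 1/176 + 307546875 = 54128250001/176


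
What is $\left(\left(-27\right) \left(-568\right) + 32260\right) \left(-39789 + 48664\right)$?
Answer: $422414500$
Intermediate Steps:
$\left(\left(-27\right) \left(-568\right) + 32260\right) \left(-39789 + 48664\right) = \left(15336 + 32260\right) 8875 = 47596 \cdot 8875 = 422414500$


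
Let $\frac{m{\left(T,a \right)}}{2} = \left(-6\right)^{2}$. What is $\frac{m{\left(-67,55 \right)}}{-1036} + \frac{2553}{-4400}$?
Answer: $- \frac{740427}{1139600} \approx -0.64972$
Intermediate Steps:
$m{\left(T,a \right)} = 72$ ($m{\left(T,a \right)} = 2 \left(-6\right)^{2} = 2 \cdot 36 = 72$)
$\frac{m{\left(-67,55 \right)}}{-1036} + \frac{2553}{-4400} = \frac{72}{-1036} + \frac{2553}{-4400} = 72 \left(- \frac{1}{1036}\right) + 2553 \left(- \frac{1}{4400}\right) = - \frac{18}{259} - \frac{2553}{4400} = - \frac{740427}{1139600}$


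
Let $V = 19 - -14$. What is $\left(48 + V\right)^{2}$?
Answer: $6561$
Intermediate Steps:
$V = 33$ ($V = 19 + 14 = 33$)
$\left(48 + V\right)^{2} = \left(48 + 33\right)^{2} = 81^{2} = 6561$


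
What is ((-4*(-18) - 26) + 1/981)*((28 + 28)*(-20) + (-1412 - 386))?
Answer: -131680586/981 ≈ -1.3423e+5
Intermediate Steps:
((-4*(-18) - 26) + 1/981)*((28 + 28)*(-20) + (-1412 - 386)) = ((72 - 26) + 1/981)*(56*(-20) - 1798) = (46 + 1/981)*(-1120 - 1798) = (45127/981)*(-2918) = -131680586/981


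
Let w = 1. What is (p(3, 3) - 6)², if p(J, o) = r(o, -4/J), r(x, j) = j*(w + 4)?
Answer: 1444/9 ≈ 160.44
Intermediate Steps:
r(x, j) = 5*j (r(x, j) = j*(1 + 4) = j*5 = 5*j)
p(J, o) = -20/J (p(J, o) = 5*(-4/J) = -20/J)
(p(3, 3) - 6)² = (-20/3 - 6)² = (-38/3)² = 1444/9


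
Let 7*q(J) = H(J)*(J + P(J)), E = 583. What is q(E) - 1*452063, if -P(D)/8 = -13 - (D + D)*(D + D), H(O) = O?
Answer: 6338205264/7 ≈ 9.0546e+8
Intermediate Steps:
P(D) = 104 + 32*D² (P(D) = -8*(-13 - (D + D)*(D + D)) = -8*(-13 - 2*D*2*D) = -8*(-13 - 4*D²) = 104 + 32*D²)
q(J) = J*(104 + J + 32*J²)/7 (q(J) = (J*(J + (104 + 32*J²)))/7 = (J*(104 + J + 32*J²))/7 = J*(104 + J + 32*J²)/7)
q(E) - 1*452063 = (⅐)*583*(104 + 583 + 32*583²) - 1*452063 = (⅐)*583*(104 + 583 + 32*339889) - 452063 = (⅐)*583*(104 + 583 + 10876448) - 452063 = (⅐)*583*10877135 - 452063 = 6341369705/7 - 452063 = 6338205264/7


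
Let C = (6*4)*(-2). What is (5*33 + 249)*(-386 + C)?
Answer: -179676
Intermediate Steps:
C = -48 (C = 24*(-2) = -48)
(5*33 + 249)*(-386 + C) = (5*33 + 249)*(-386 - 48) = (165 + 249)*(-434) = 414*(-434) = -179676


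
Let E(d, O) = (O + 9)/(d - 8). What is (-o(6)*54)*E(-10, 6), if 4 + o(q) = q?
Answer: 90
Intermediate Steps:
o(q) = -4 + q
E(d, O) = (9 + O)/(-8 + d)
(-o(6)*54)*E(-10, 6) = (-(-4 + 6)*54)*((9 + 6)/(-8 - 10)) = (-1*2*54)*(15/(-18)) = (-2*54)*(-1/18*15) = -108*(-5/6) = 90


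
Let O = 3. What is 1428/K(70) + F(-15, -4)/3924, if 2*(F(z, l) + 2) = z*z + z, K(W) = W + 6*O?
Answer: 701567/43164 ≈ 16.254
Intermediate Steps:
K(W) = 18 + W (K(W) = W + 6*3 = W + 18 = 18 + W)
F(z, l) = -2 + z/2 + z²/2 (F(z, l) = -2 + (z*z + z)/2 = -2 + (z² + z)/2 = -2 + (z + z²)/2 = -2 + (z/2 + z²/2) = -2 + z/2 + z²/2)
1428/K(70) + F(-15, -4)/3924 = 1428/(18 + 70) + (-2 + (½)*(-15) + (½)*(-15)²)/3924 = 1428/88 + (-2 - 15/2 + (½)*225)*(1/3924) = 1428*(1/88) + (-2 - 15/2 + 225/2)*(1/3924) = 357/22 + 103*(1/3924) = 357/22 + 103/3924 = 701567/43164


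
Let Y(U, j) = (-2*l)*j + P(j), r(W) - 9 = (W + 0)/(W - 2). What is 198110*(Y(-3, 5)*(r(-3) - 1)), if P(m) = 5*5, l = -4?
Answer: 110743490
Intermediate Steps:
P(m) = 25
r(W) = 9 + W/(-2 + W) (r(W) = 9 + (W + 0)/(W - 2) = 9 + W/(-2 + W))
Y(U, j) = 25 + 8*j (Y(U, j) = (-2*(-4))*j + 25 = 8*j + 25 = 25 + 8*j)
198110*(Y(-3, 5)*(r(-3) - 1)) = 198110*((25 + 8*5)*(2*(-9 + 5*(-3))/(-2 - 3) - 1)) = 198110*((25 + 40)*(2*(-9 - 15)/(-5) - 1)) = 198110*(65*(2*(-⅕)*(-24) - 1)) = 198110*(65*(48/5 - 1)) = 198110*(65*(43/5)) = 198110*559 = 110743490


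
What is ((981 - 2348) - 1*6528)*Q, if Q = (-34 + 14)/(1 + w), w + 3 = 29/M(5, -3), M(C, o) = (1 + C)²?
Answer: -5684400/43 ≈ -1.3220e+5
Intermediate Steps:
w = -79/36 (w = -3 + 29/((1 + 5)²) = -3 + 29/(6²) = -3 + 29/36 = -79/36 ≈ -2.1944)
Q = 720/43 (Q = (-34 + 14)/(1 - 79/36) = -20/(-43/36) = -20*(-36/43) = 720/43 ≈ 16.744)
((981 - 2348) - 1*6528)*Q = ((981 - 2348) - 1*6528)*(720/43) = (-1367 - 6528)*(720/43) = -7895*720/43 = -5684400/43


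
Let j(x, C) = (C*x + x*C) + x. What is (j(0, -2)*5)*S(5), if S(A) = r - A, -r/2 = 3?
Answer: 0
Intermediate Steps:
r = -6 (r = -2*3 = -6)
S(A) = -6 - A
j(x, C) = x + 2*C*x (j(x, C) = (C*x + C*x) + x = 2*C*x + x = x + 2*C*x)
(j(0, -2)*5)*S(5) = ((0*(1 + 2*(-2)))*5)*(-6 - 1*5) = ((0*(1 - 4))*5)*(-6 - 5) = ((0*(-3))*5)*(-11) = (0*5)*(-11) = 0*(-11) = 0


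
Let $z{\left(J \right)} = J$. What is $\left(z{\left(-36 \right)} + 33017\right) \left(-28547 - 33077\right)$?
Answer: $-2032421144$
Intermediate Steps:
$\left(z{\left(-36 \right)} + 33017\right) \left(-28547 - 33077\right) = \left(-36 + 33017\right) \left(-28547 - 33077\right) = 32981 \left(-61624\right) = -2032421144$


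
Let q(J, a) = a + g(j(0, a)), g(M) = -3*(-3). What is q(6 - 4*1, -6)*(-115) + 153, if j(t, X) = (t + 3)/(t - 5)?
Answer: -192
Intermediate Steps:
j(t, X) = (3 + t)/(-5 + t)
g(M) = 9
q(J, a) = 9 + a (q(J, a) = a + 9 = 9 + a)
q(6 - 4*1, -6)*(-115) + 153 = (9 - 6)*(-115) + 153 = 3*(-115) + 153 = -345 + 153 = -192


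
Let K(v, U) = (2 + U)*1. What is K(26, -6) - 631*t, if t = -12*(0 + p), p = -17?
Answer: -128728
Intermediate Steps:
t = 204 (t = -12*(0 - 17) = -12*(-17) = 204)
K(v, U) = 2 + U
K(26, -6) - 631*t = (2 - 6) - 631*204 = -4 - 128724 = -128728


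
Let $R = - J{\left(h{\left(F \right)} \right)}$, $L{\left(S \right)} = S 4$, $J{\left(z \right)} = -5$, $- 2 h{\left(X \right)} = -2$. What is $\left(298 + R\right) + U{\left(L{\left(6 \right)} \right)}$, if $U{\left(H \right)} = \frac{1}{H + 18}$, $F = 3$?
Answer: $\frac{12727}{42} \approx 303.02$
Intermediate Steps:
$h{\left(X \right)} = 1$ ($h{\left(X \right)} = \left(- \frac{1}{2}\right) \left(-2\right) = 1$)
$L{\left(S \right)} = 4 S$
$R = 5$ ($R = \left(-1\right) \left(-5\right) = 5$)
$U{\left(H \right)} = \frac{1}{18 + H}$
$\left(298 + R\right) + U{\left(L{\left(6 \right)} \right)} = \left(298 + 5\right) + \frac{1}{18 + 4 \cdot 6} = 303 + \frac{1}{18 + 24} = 303 + \frac{1}{42} = \frac{12727}{42}$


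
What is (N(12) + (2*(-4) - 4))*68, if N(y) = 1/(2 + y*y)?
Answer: -59534/73 ≈ -815.53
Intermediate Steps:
N(y) = 1/(2 + y²)
(N(12) + (2*(-4) - 4))*68 = (1/(2 + 12²) + (2*(-4) - 4))*68 = (1/(2 + 144) + (-8 - 4))*68 = (1/146 - 12)*68 = -1751/146*68 = -59534/73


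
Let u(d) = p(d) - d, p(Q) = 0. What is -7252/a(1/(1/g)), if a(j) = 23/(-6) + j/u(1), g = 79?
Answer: 6216/71 ≈ 87.549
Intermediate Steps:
u(d) = -d (u(d) = 0 - d = -d)
a(j) = -23/6 - j (a(j) = 23/(-6) + j/((-1*1)) = 23*(-⅙) + j/(-1) = -23/6 + j*(-1) = -23/6 - j)
-7252/a(1/(1/g)) = -7252/(-23/6 - 1/(1/79)) = -7252/(-23/6 - 1/1/79) = -7252/(-23/6 - 1*79) = -7252/(-23/6 - 79) = -7252/(-497/6) = -7252*(-6/497) = 6216/71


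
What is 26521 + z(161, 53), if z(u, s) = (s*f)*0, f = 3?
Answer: 26521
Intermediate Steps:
z(u, s) = 0 (z(u, s) = (s*3)*0 = (3*s)*0 = 0)
26521 + z(161, 53) = 26521 + 0 = 26521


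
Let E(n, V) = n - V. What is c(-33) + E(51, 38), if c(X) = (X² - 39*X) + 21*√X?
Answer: 2389 + 21*I*√33 ≈ 2389.0 + 120.64*I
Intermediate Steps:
c(X) = X² - 39*X + 21*√X
c(-33) + E(51, 38) = ((-33)² - 39*(-33) + 21*√(-33)) + (51 - 1*38) = (1089 + 1287 + 21*(I*√33)) + (51 - 38) = (1089 + 1287 + 21*I*√33) + 13 = (2376 + 21*I*√33) + 13 = 2389 + 21*I*√33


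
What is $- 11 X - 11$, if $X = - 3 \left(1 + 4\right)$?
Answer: $154$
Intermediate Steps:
$X = -15$ ($X = \left(-3\right) 5 = -15$)
$- 11 X - 11 = \left(-11\right) \left(-15\right) - 11 = 165 - 11 = 154$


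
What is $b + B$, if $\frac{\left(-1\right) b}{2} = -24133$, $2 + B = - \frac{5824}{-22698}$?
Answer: $\frac{42134696}{873} \approx 48264.0$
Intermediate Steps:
$B = - \frac{1522}{873}$ ($B = -2 - \frac{5824}{-22698} = -2 - - \frac{224}{873} = -2 + \frac{224}{873} = - \frac{1522}{873} \approx -1.7434$)
$b = 48266$ ($b = \left(-2\right) \left(-24133\right) = 48266$)
$b + B = 48266 - \frac{1522}{873} = \frac{42134696}{873}$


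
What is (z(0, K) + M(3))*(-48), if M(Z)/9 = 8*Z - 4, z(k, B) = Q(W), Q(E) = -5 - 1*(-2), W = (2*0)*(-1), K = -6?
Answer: -8496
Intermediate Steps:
W = 0 (W = 0*(-1) = 0)
Q(E) = -3 (Q(E) = -5 + 2 = -3)
z(k, B) = -3
M(Z) = -36 + 72*Z (M(Z) = 9*(8*Z - 4) = 9*(-4 + 8*Z) = -36 + 72*Z)
(z(0, K) + M(3))*(-48) = (-3 + (-36 + 72*3))*(-48) = (-3 + (-36 + 216))*(-48) = (-3 + 180)*(-48) = 177*(-48) = -8496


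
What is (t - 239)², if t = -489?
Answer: 529984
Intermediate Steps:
(t - 239)² = (-489 - 239)² = (-728)² = 529984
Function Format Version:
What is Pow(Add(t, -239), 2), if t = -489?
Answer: 529984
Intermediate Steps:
Pow(Add(t, -239), 2) = Pow(Add(-489, -239), 2) = Pow(-728, 2) = 529984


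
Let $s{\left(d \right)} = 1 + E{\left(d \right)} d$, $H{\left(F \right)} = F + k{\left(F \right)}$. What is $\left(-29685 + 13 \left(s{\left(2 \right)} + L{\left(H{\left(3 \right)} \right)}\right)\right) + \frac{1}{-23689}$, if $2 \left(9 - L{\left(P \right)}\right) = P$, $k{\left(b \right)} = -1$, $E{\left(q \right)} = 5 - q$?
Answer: $- \frac{698588611}{23689} \approx -29490.0$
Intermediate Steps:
$H{\left(F \right)} = -1 + F$ ($H{\left(F \right)} = F - 1 = -1 + F$)
$L{\left(P \right)} = 9 - \frac{P}{2}$
$s{\left(d \right)} = 1 + d \left(5 - d\right)$ ($s{\left(d \right)} = 1 + \left(5 - d\right) d = 1 + d \left(5 - d\right)$)
$\left(-29685 + 13 \left(s{\left(2 \right)} + L{\left(H{\left(3 \right)} \right)}\right)\right) + \frac{1}{-23689} = \left(-29685 + 13 \left(\left(1 - 2 \left(-5 + 2\right)\right) + \left(9 - \frac{-1 + 3}{2}\right)\right)\right) + \frac{1}{-23689} = \left(-29685 + 13 \left(\left(1 - 2 \left(-3\right)\right) + \left(9 - 1\right)\right)\right) - \frac{1}{23689} = \left(-29685 + 13 \left(\left(1 + 6\right) + \left(9 - 1\right)\right)\right) - \frac{1}{23689} = \left(-29685 + 13 \left(7 + 8\right)\right) - \frac{1}{23689} = \left(-29685 + 13 \cdot 15\right) - \frac{1}{23689} = \left(-29685 + 195\right) - \frac{1}{23689} = -29490 - \frac{1}{23689} = - \frac{698588611}{23689}$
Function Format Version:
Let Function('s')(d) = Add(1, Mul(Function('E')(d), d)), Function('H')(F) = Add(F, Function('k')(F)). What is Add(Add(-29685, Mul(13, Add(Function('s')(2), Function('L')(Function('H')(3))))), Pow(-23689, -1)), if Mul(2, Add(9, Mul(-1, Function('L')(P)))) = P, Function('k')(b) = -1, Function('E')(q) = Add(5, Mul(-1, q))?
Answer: Rational(-698588611, 23689) ≈ -29490.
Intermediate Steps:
Function('H')(F) = Add(-1, F) (Function('H')(F) = Add(F, -1) = Add(-1, F))
Function('L')(P) = Add(9, Mul(Rational(-1, 2), P))
Function('s')(d) = Add(1, Mul(d, Add(5, Mul(-1, d)))) (Function('s')(d) = Add(1, Mul(Add(5, Mul(-1, d)), d)) = Add(1, Mul(d, Add(5, Mul(-1, d)))))
Add(Add(-29685, Mul(13, Add(Function('s')(2), Function('L')(Function('H')(3))))), Pow(-23689, -1)) = Add(Add(-29685, Mul(13, Add(Add(1, Mul(-1, 2, Add(-5, 2))), Add(9, Mul(Rational(-1, 2), Add(-1, 3)))))), Pow(-23689, -1)) = Add(Add(-29685, Mul(13, Add(Add(1, Mul(-1, 2, -3)), Add(9, Mul(Rational(-1, 2), 2))))), Rational(-1, 23689)) = Add(Add(-29685, Mul(13, Add(Add(1, 6), Add(9, -1)))), Rational(-1, 23689)) = Add(Add(-29685, Mul(13, Add(7, 8))), Rational(-1, 23689)) = Add(Add(-29685, Mul(13, 15)), Rational(-1, 23689)) = Add(Add(-29685, 195), Rational(-1, 23689)) = Add(-29490, Rational(-1, 23689)) = Rational(-698588611, 23689)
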